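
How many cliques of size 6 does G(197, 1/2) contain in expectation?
E[# K_6] = C(197, 6) · (1/2)^C(6, 2) = 75176946208 / 2^15 = 2349279569/1024 ≈ 2294218.329102

For each 6-subset S of vertices (there are C(197, 6) = 75176946208 such S), let X_S = 1 if S induces a K_6 (all C(6, 2) = 15 edges present). Then P(X_S = 1) = (1/2)^15 = 1/32768. By linearity of expectation, E[# K_6] = C(197, 6) · (1/2)^15 = 75176946208 / 32768 = 2349279569/1024 ≈ 2294218.329102.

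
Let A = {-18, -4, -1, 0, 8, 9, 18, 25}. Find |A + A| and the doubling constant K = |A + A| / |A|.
K = |A + A| / |A| = 31/8

Enumerate A + A = {a + b : a, b ∈ A}. With |A| = 8, there are |A|^2 = 64 ordered sum pairs; collecting distinct values, A + A = {-36, -22, -19, -18, -10, -9, -8, -5, -4, -2, -1, 0, 4, 5, 7, 8, 9, 14, 16, 17, 18, 21, 24, 25, 26, 27, 33, 34, 36, 43, 50}, so |A + A| = 31. Thus K = 31/8. For comparison, the minimum possible |A + A| over all 8-element sets is 2·8 − 1 = 15 (so min K = 15/8), attained only by arithmetic progressions.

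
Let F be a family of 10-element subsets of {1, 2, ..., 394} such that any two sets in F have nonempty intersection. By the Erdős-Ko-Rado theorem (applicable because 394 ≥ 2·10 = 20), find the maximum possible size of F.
max |F| = C(393, 9) = 561949481790441745

Erdős-Ko-Rado (1961): when n ≥ 2k, max |F| = C(n−1, k−1). The bound is attained by the star {A : i ∈ A} for any fixed i ∈ [n]. Here C(394−1, 10−1) = C(393, 9) = 561949481790441745.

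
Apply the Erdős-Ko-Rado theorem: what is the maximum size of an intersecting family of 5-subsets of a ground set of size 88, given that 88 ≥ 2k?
max |F| = C(87, 4) = 2225895

Erdős-Ko-Rado (1961): when n ≥ 2k, max |F| = C(n−1, k−1). The bound is attained by the star {A : i ∈ A} for any fixed i ∈ [n]. Here C(88−1, 5−1) = C(87, 4) = 2225895.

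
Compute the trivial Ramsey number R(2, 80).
R(2, 80) = 80

R(2, k) = k for all k ≥ 2: in a 2-colouring of K_k, either some edge is red (a red K_2) or all edges are blue (a blue K_k). And K_{79} coloured all-blue has no blue K_80, so R(2, 80) > 79. Hence R(2, 80) = 80.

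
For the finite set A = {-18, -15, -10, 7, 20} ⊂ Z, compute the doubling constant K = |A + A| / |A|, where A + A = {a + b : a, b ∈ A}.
K = |A + A| / |A| = 15/5 = 3

Enumerate A + A = {a + b : a, b ∈ A}. With |A| = 5, there are |A|^2 = 25 ordered sum pairs; collecting distinct values, A + A = {-36, -33, -30, -28, -25, -20, -11, -8, -3, 2, 5, 10, 14, 27, 40}, so |A + A| = 15. Thus K = 15/5 = 3. For comparison, the minimum possible |A + A| over all 5-element sets is 2·5 − 1 = 9 (so min K = 9/5), attained only by arithmetic progressions.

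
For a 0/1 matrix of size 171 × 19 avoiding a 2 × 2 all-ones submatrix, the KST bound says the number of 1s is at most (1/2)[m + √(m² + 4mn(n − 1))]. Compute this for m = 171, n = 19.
z(171, 19; 2, 2) ≤ (1/2)[171 + √(171² + 4·171·19·18)] = (1/2)[171 + √263169] = 342

Kővári–Sós–Turán: let r_1, ..., r_171 be the row sums and z = Σ r_i the total number of 1s. Each pair of columns can share at most one row with both entries 1 (else a 2×2 all-ones block appears), so Σ_i C(r_i, 2) ≤ C(19, 2) = 171. By convexity Σ_i C(r_i, 2) ≥ 171·C(z/171, 2) = z(z − 171)/(2·171), giving z² − 171z − 171·19·18 ≤ 0 and hence z ≤ (1/2)[171 + √(29241 + 4·58482)] = (1/2)[171 + √263169] ≈ (1/2)(171 + 513) = 342.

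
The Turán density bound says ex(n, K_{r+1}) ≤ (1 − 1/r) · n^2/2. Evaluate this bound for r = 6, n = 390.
Turán density bound = (5/6) · 390^2/2 = 63375

Turán's theorem: ex(n, K_{r+1}) is achieved by the complete r-partite Turán graph T(n, r) with parts as balanced as possible, and is at most (1 − 1/r) · n^2/2. For r = 6, n = 390: the density bound is (5/6) · 152100/2 = 63375. Since 6 ∣ 390, the Turán graph T(390, 6) has parts of equal size 65, and its edge count e(T(390, 6)) = 63375 attains the density bound exactly.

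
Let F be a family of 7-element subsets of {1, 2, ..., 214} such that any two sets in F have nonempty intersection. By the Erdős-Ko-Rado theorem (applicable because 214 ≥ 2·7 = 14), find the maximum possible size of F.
max |F| = C(213, 6) = 120807622936

Erdős-Ko-Rado (1961): when n ≥ 2k, max |F| = C(n−1, k−1). The bound is attained by the star {A : i ∈ A} for any fixed i ∈ [n]. Here C(214−1, 7−1) = C(213, 6) = 120807622936.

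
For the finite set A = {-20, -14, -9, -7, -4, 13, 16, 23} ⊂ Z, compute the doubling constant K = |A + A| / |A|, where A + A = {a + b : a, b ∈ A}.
K = |A + A| / |A| = 33/8

Enumerate A + A = {a + b : a, b ∈ A}. With |A| = 8, there are |A|^2 = 64 ordered sum pairs; collecting distinct values, A + A = {-40, -34, -29, -28, -27, -24, -23, -21, -18, -16, -14, -13, -11, -8, -7, -4, -1, 2, 3, 4, 6, 7, 9, 12, 14, 16, 19, 26, 29, 32, 36, 39, 46}, so |A + A| = 33. Thus K = 33/8. For comparison, the minimum possible |A + A| over all 8-element sets is 2·8 − 1 = 15 (so min K = 15/8), attained only by arithmetic progressions.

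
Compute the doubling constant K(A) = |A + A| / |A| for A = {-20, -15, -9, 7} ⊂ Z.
K = |A + A| / |A| = 10/4 = 5/2

Enumerate A + A = {a + b : a, b ∈ A}. With |A| = 4, there are |A|^2 = 16 ordered sum pairs; collecting distinct values, A + A = {-40, -35, -30, -29, -24, -18, -13, -8, -2, 14}, so |A + A| = 10. Thus K = 10/4 = 5/2. For comparison, the minimum possible |A + A| over all 4-element sets is 2·4 − 1 = 7 (so min K = 7/4), attained only by arithmetic progressions.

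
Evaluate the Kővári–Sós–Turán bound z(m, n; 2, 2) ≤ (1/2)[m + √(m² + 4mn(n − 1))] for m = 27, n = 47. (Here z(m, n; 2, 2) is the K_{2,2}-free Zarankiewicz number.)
z(27, 47; 2, 2) ≤ (1/2)[27 + √(27² + 4·27·47·46)] = (1/2)[27 + √234225] = 255.484

Kővári–Sós–Turán: let r_1, ..., r_27 be the row sums and z = Σ r_i the total number of 1s. Each pair of columns can share at most one row with both entries 1 (else a 2×2 all-ones block appears), so Σ_i C(r_i, 2) ≤ C(47, 2) = 1081. By convexity Σ_i C(r_i, 2) ≥ 27·C(z/27, 2) = z(z − 27)/(2·27), giving z² − 27z − 27·47·46 ≤ 0 and hence z ≤ (1/2)[27 + √(729 + 4·58374)] = (1/2)[27 + √234225] ≈ (1/2)(27 + 483.968) = 255.484.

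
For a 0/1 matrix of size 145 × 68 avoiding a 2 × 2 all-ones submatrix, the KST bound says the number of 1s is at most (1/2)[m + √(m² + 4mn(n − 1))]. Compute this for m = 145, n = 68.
z(145, 68; 2, 2) ≤ (1/2)[145 + √(145² + 4·145·68·67)] = (1/2)[145 + √2663505] = 888.5124

Kővári–Sós–Turán: let r_1, ..., r_145 be the row sums and z = Σ r_i the total number of 1s. Each pair of columns can share at most one row with both entries 1 (else a 2×2 all-ones block appears), so Σ_i C(r_i, 2) ≤ C(68, 2) = 2278. By convexity Σ_i C(r_i, 2) ≥ 145·C(z/145, 2) = z(z − 145)/(2·145), giving z² − 145z − 145·68·67 ≤ 0 and hence z ≤ (1/2)[145 + √(21025 + 4·660620)] = (1/2)[145 + √2663505] ≈ (1/2)(145 + 1632.0248) = 888.5124.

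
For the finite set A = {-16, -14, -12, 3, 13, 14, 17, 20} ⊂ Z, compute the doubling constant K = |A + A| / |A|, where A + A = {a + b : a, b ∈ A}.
K = |A + A| / |A| = 32/8 = 4

Enumerate A + A = {a + b : a, b ∈ A}. With |A| = 8, there are |A|^2 = 64 ordered sum pairs; collecting distinct values, A + A = {-32, -30, -28, -26, -24, -13, -11, -9, -3, -2, -1, 0, 1, 2, 3, 4, 5, 6, 8, 16, 17, 20, 23, 26, 27, 28, 30, 31, 33, 34, 37, 40}, so |A + A| = 32. Thus K = 32/8 = 4. For comparison, the minimum possible |A + A| over all 8-element sets is 2·8 − 1 = 15 (so min K = 15/8), attained only by arithmetic progressions.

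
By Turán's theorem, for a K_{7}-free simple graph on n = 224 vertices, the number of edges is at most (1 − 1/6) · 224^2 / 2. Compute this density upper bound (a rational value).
Turán density bound = (5/6) · 224^2/2 = 62720/3 ≈ 20906.6667

Turán's theorem: ex(n, K_{r+1}) is achieved by the complete r-partite Turán graph T(n, r) with parts as balanced as possible, and is at most (1 − 1/r) · n^2/2. For r = 6, n = 224: the density bound is (5/6) · 50176/2 = 62720/3 ≈ 20906.6667. The integer-valued extremum is e(T(224, 6)) = 20906, which is strictly less than the density bound 62720/3 since 6 ∤ 224 (the parts of T(224, 6) cannot all be equal).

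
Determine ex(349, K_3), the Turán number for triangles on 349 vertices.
ex(349, K_3) = ⌊349^2/4⌋ = 30450

Mantel (1907): a triangle-free graph on n vertices has at most ⌊n^2/4⌋ edges, with equality for the complete bipartite graph K_{⌊n/2⌋, ⌈n/2⌉}. For n = 349: ⌊349^2/4⌋ = ⌊121801/4⌋ = 30450. The extremal graph is K_{174, 175}, which has 174·175 = 30450 edges.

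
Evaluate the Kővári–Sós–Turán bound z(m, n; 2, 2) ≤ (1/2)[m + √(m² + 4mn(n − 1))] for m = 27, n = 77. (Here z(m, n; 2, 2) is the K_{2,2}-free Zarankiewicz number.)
z(27, 77; 2, 2) ≤ (1/2)[27 + √(27² + 4·27·77·76)] = (1/2)[27 + √632745] = 411.2264

Kővári–Sós–Turán: let r_1, ..., r_27 be the row sums and z = Σ r_i the total number of 1s. Each pair of columns can share at most one row with both entries 1 (else a 2×2 all-ones block appears), so Σ_i C(r_i, 2) ≤ C(77, 2) = 2926. By convexity Σ_i C(r_i, 2) ≥ 27·C(z/27, 2) = z(z − 27)/(2·27), giving z² − 27z − 27·77·76 ≤ 0 and hence z ≤ (1/2)[27 + √(729 + 4·158004)] = (1/2)[27 + √632745] ≈ (1/2)(27 + 795.4527) = 411.2264.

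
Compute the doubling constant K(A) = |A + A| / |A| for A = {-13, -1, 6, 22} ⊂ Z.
K = |A + A| / |A| = 10/4 = 5/2

Enumerate A + A = {a + b : a, b ∈ A}. With |A| = 4, there are |A|^2 = 16 ordered sum pairs; collecting distinct values, A + A = {-26, -14, -7, -2, 5, 9, 12, 21, 28, 44}, so |A + A| = 10. Thus K = 10/4 = 5/2. For comparison, the minimum possible |A + A| over all 4-element sets is 2·4 − 1 = 7 (so min K = 7/4), attained only by arithmetic progressions.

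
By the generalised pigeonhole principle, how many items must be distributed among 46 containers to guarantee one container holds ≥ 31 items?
n = (31 − 1)·46 + 1 = 1381

By the generalised pigeonhole principle, to guarantee some box contains ≥ r objects we need more than (r − 1) · k objects total. Threshold: n = (r − 1) · k + 1. With r = 31 and k = 46: n = 30 · 46 + 1 = 1380 + 1 = 1381. For n = 1380 = 30 · 46, we can put exactly 30 objects in every box, avoiding 31 in any single one — so 1381 is tight.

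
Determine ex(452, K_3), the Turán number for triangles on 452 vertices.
ex(452, K_3) = ⌊452^2/4⌋ = 51076

Mantel (1907): a triangle-free graph on n vertices has at most ⌊n^2/4⌋ edges, with equality for the complete bipartite graph K_{⌊n/2⌋, ⌈n/2⌉}. For n = 452: ⌊452^2/4⌋ = ⌊204304/4⌋ = 51076. The extremal graph is K_{226, 226}, which has 226·226 = 51076 edges.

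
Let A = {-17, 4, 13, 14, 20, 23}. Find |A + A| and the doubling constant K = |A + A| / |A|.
K = |A + A| / |A| = 20/6 = 10/3

Enumerate A + A = {a + b : a, b ∈ A}. With |A| = 6, there are |A|^2 = 36 ordered sum pairs; collecting distinct values, A + A = {-34, -13, -4, -3, 3, 6, 8, 17, 18, 24, 26, 27, 28, 33, 34, 36, 37, 40, 43, 46}, so |A + A| = 20. Thus K = 20/6 = 10/3. For comparison, the minimum possible |A + A| over all 6-element sets is 2·6 − 1 = 11 (so min K = 11/6), attained only by arithmetic progressions.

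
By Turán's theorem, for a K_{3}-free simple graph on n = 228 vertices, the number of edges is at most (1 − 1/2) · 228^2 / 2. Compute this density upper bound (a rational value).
Turán density bound = (1/2) · 228^2/2 = 12996

Turán's theorem: ex(n, K_{r+1}) is achieved by the complete r-partite Turán graph T(n, r) with parts as balanced as possible, and is at most (1 − 1/r) · n^2/2. For r = 2, n = 228: the density bound is (1/2) · 51984/2 = 12996. Since 2 ∣ 228, the Turán graph T(228, 2) has parts of equal size 114, and its edge count e(T(228, 2)) = 12996 attains the density bound exactly.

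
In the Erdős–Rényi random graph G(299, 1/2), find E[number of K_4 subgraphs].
E[# K_4] = C(299, 4) · (1/2)^C(4, 2) = 326380626 / 2^6 = 163190313/32 = 5099697.28125

For each 4-subset S of vertices (there are C(299, 4) = 326380626 such S), let X_S = 1 if S induces a K_4 (all C(4, 2) = 6 edges present). Then P(X_S = 1) = (1/2)^6 = 1/64. By linearity of expectation, E[# K_4] = C(299, 4) · (1/2)^6 = 326380626 / 64 = 163190313/32 = 5099697.28125.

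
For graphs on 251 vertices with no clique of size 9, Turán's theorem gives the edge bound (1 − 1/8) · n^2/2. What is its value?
Turán density bound = (7/8) · 251^2/2 = 441007/16 ≈ 27562.9375

Turán's theorem: ex(n, K_{r+1}) is achieved by the complete r-partite Turán graph T(n, r) with parts as balanced as possible, and is at most (1 − 1/r) · n^2/2. For r = 8, n = 251: the density bound is (7/8) · 63001/2 = 441007/16 ≈ 27562.9375. The integer-valued extremum is e(T(251, 8)) = 27562, which is strictly less than the density bound 441007/16 since 8 ∤ 251 (the parts of T(251, 8) cannot all be equal).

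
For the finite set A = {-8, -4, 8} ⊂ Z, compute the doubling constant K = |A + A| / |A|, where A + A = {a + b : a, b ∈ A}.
K = |A + A| / |A| = 6/3 = 2

Enumerate A + A = {a + b : a, b ∈ A}. With |A| = 3, there are |A|^2 = 9 ordered sum pairs; collecting distinct values, A + A = {-16, -12, -8, 0, 4, 16}, so |A + A| = 6. Thus K = 6/3 = 2. For comparison, the minimum possible |A + A| over all 3-element sets is 2·3 − 1 = 5 (so min K = 5/3), attained only by arithmetic progressions.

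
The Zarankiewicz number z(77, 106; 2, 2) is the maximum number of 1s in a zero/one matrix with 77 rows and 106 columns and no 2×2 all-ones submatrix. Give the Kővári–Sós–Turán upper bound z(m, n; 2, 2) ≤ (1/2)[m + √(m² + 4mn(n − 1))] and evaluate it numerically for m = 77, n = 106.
z(77, 106; 2, 2) ≤ (1/2)[77 + √(77² + 4·77·106·105)] = (1/2)[77 + √3433969] = 965.0486

Kővári–Sós–Turán: let r_1, ..., r_77 be the row sums and z = Σ r_i the total number of 1s. Each pair of columns can share at most one row with both entries 1 (else a 2×2 all-ones block appears), so Σ_i C(r_i, 2) ≤ C(106, 2) = 5565. By convexity Σ_i C(r_i, 2) ≥ 77·C(z/77, 2) = z(z − 77)/(2·77), giving z² − 77z − 77·106·105 ≤ 0 and hence z ≤ (1/2)[77 + √(5929 + 4·857010)] = (1/2)[77 + √3433969] ≈ (1/2)(77 + 1853.0971) = 965.0486.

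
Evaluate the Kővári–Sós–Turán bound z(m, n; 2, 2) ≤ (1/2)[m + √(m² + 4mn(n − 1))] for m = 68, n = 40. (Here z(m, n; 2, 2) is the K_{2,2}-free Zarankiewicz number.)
z(68, 40; 2, 2) ≤ (1/2)[68 + √(68² + 4·68·40·39)] = (1/2)[68 + √428944] = 361.4691

Kővári–Sós–Turán: let r_1, ..., r_68 be the row sums and z = Σ r_i the total number of 1s. Each pair of columns can share at most one row with both entries 1 (else a 2×2 all-ones block appears), so Σ_i C(r_i, 2) ≤ C(40, 2) = 780. By convexity Σ_i C(r_i, 2) ≥ 68·C(z/68, 2) = z(z − 68)/(2·68), giving z² − 68z − 68·40·39 ≤ 0 and hence z ≤ (1/2)[68 + √(4624 + 4·106080)] = (1/2)[68 + √428944] ≈ (1/2)(68 + 654.9382) = 361.4691.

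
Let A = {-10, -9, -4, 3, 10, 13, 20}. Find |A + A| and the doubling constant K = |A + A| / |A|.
K = |A + A| / |A| = 25/7

Enumerate A + A = {a + b : a, b ∈ A}. With |A| = 7, there are |A|^2 = 49 ordered sum pairs; collecting distinct values, A + A = {-20, -19, -18, -14, -13, -8, -7, -6, -1, 0, 1, 3, 4, 6, 9, 10, 11, 13, 16, 20, 23, 26, 30, 33, 40}, so |A + A| = 25. Thus K = 25/7. For comparison, the minimum possible |A + A| over all 7-element sets is 2·7 − 1 = 13 (so min K = 13/7), attained only by arithmetic progressions.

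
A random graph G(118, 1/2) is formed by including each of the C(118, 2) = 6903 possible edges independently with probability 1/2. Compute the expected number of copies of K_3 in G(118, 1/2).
E[# K_3] = C(118, 3) · (1/2)^C(3, 2) = 266916 / 2^3 = 66729/2 = 33364.5

For each 3-subset S of vertices (there are C(118, 3) = 266916 such S), let X_S = 1 if S induces a K_3 (all C(3, 2) = 3 edges present). Then P(X_S = 1) = (1/2)^3 = 1/8. By linearity of expectation, E[# K_3] = C(118, 3) · (1/2)^3 = 266916 / 8 = 66729/2 = 33364.5.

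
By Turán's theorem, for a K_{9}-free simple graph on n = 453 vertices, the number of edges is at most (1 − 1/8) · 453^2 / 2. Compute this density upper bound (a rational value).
Turán density bound = (7/8) · 453^2/2 = 1436463/16 ≈ 89778.9375

Turán's theorem: ex(n, K_{r+1}) is achieved by the complete r-partite Turán graph T(n, r) with parts as balanced as possible, and is at most (1 − 1/r) · n^2/2. For r = 8, n = 453: the density bound is (7/8) · 205209/2 = 1436463/16 ≈ 89778.9375. The integer-valued extremum is e(T(453, 8)) = 89778, which is strictly less than the density bound 1436463/16 since 8 ∤ 453 (the parts of T(453, 8) cannot all be equal).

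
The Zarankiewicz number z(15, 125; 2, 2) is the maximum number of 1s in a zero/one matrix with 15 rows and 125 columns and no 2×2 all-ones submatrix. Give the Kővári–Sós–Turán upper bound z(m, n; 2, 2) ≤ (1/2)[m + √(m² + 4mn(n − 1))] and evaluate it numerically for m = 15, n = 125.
z(15, 125; 2, 2) ≤ (1/2)[15 + √(15² + 4·15·125·124)] = (1/2)[15 + √930225] = 489.7409

Kővári–Sós–Turán: let r_1, ..., r_15 be the row sums and z = Σ r_i the total number of 1s. Each pair of columns can share at most one row with both entries 1 (else a 2×2 all-ones block appears), so Σ_i C(r_i, 2) ≤ C(125, 2) = 7750. By convexity Σ_i C(r_i, 2) ≥ 15·C(z/15, 2) = z(z − 15)/(2·15), giving z² − 15z − 15·125·124 ≤ 0 and hence z ≤ (1/2)[15 + √(225 + 4·232500)] = (1/2)[15 + √930225] ≈ (1/2)(15 + 964.4817) = 489.7409.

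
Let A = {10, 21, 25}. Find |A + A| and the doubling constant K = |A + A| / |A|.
K = |A + A| / |A| = 6/3 = 2

Enumerate A + A = {a + b : a, b ∈ A}. With |A| = 3, there are |A|^2 = 9 ordered sum pairs; collecting distinct values, A + A = {20, 31, 35, 42, 46, 50}, so |A + A| = 6. Thus K = 6/3 = 2. For comparison, the minimum possible |A + A| over all 3-element sets is 2·3 − 1 = 5 (so min K = 5/3), attained only by arithmetic progressions.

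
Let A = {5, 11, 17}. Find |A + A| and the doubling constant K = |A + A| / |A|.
K = |A + A| / |A| = 5/3

Enumerate A + A = {a + b : a, b ∈ A}. With |A| = 3, there are |A|^2 = 9 ordered sum pairs; collecting distinct values, A + A = {10, 16, 22, 28, 34}, so |A + A| = 5. Thus K = 5/3. Here |A + A| = 2|A| − 1 = 5, the minimum possible — so K = 5/3 is minimal, which holds iff A is an arithmetic progression.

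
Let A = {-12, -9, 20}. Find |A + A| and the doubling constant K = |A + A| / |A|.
K = |A + A| / |A| = 6/3 = 2

Enumerate A + A = {a + b : a, b ∈ A}. With |A| = 3, there are |A|^2 = 9 ordered sum pairs; collecting distinct values, A + A = {-24, -21, -18, 8, 11, 40}, so |A + A| = 6. Thus K = 6/3 = 2. For comparison, the minimum possible |A + A| over all 3-element sets is 2·3 − 1 = 5 (so min K = 5/3), attained only by arithmetic progressions.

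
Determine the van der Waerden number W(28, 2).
W(28, 2) = 28 + 1 = 29

A 2-term AP is any pair of integers, so a monochromatic 2-AP exists iff some colour is used at least twice. With 28 colours, the colouring i ↦ i on {1, ..., 28} uses each colour once, avoiding any monochromatic pair, so W(28, 2) > 28. For {1, ..., 29}, pigeonhole forces two integers of the same colour, which form a monochromatic 2-AP. Hence W(28, 2) = 29.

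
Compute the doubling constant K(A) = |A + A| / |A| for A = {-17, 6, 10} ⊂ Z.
K = |A + A| / |A| = 6/3 = 2

Enumerate A + A = {a + b : a, b ∈ A}. With |A| = 3, there are |A|^2 = 9 ordered sum pairs; collecting distinct values, A + A = {-34, -11, -7, 12, 16, 20}, so |A + A| = 6. Thus K = 6/3 = 2. For comparison, the minimum possible |A + A| over all 3-element sets is 2·3 − 1 = 5 (so min K = 5/3), attained only by arithmetic progressions.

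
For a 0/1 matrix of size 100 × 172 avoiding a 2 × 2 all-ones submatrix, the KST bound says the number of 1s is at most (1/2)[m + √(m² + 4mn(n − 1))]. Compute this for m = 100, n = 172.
z(100, 172; 2, 2) ≤ (1/2)[100 + √(100² + 4·100·172·171)] = (1/2)[100 + √11774800] = 1765.7214

Kővári–Sós–Turán: let r_1, ..., r_100 be the row sums and z = Σ r_i the total number of 1s. Each pair of columns can share at most one row with both entries 1 (else a 2×2 all-ones block appears), so Σ_i C(r_i, 2) ≤ C(172, 2) = 14706. By convexity Σ_i C(r_i, 2) ≥ 100·C(z/100, 2) = z(z − 100)/(2·100), giving z² − 100z − 100·172·171 ≤ 0 and hence z ≤ (1/2)[100 + √(10000 + 4·2941200)] = (1/2)[100 + √11774800] ≈ (1/2)(100 + 3431.4428) = 1765.7214.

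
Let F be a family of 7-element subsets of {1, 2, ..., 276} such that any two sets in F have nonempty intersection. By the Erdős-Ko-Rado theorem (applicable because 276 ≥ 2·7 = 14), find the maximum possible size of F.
max |F| = C(275, 6) = 568611143100

The Erdős-Ko-Rado theorem states: for n ≥ 2k, an intersecting family of k-subsets of an n-element set has size at most C(n − 1, k − 1), with equality for 'star' families {A ⊆ [n] : |A| = k, i ∈ A} (fix an element i). For n = 276, k = 7: C(275, 6) = 568611143100.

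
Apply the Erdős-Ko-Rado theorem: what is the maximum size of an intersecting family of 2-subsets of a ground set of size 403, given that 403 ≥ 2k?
max |F| = C(402, 1) = 402

Erdős-Ko-Rado (1961): when n ≥ 2k, max |F| = C(n−1, k−1). The bound is attained by the star {A : i ∈ A} for any fixed i ∈ [n]. Here C(403−1, 2−1) = C(402, 1) = 402.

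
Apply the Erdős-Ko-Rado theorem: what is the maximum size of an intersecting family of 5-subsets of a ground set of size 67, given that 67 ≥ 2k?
max |F| = C(66, 4) = 720720

The Erdős-Ko-Rado theorem states: for n ≥ 2k, an intersecting family of k-subsets of an n-element set has size at most C(n − 1, k − 1), with equality for 'star' families {A ⊆ [n] : |A| = k, i ∈ A} (fix an element i). For n = 67, k = 5: C(66, 4) = 720720.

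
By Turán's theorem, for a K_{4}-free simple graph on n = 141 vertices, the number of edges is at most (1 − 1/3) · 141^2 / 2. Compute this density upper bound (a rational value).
Turán density bound = (2/3) · 141^2/2 = 6627

Turán's theorem: ex(n, K_{r+1}) is achieved by the complete r-partite Turán graph T(n, r) with parts as balanced as possible, and is at most (1 − 1/r) · n^2/2. For r = 3, n = 141: the density bound is (2/3) · 19881/2 = 6627. Since 3 ∣ 141, the Turán graph T(141, 3) has parts of equal size 47, and its edge count e(T(141, 3)) = 6627 attains the density bound exactly.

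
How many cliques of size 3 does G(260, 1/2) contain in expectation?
E[# K_3] = C(260, 3) · (1/2)^C(3, 2) = 2895620 / 2^3 = 723905/2 = 361952.5

For each 3-subset S of vertices (there are C(260, 3) = 2895620 such S), let X_S = 1 if S induces a K_3 (all C(3, 2) = 3 edges present). Then P(X_S = 1) = (1/2)^3 = 1/8. By linearity of expectation, E[# K_3] = C(260, 3) · (1/2)^3 = 2895620 / 8 = 723905/2 = 361952.5.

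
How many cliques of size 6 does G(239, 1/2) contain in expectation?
E[# K_6] = C(239, 6) · (1/2)^C(6, 2) = 242988897333 / 2^15 ≈ 7415432.657867

For each 6-subset S of vertices (there are C(239, 6) = 242988897333 such S), let X_S = 1 if S induces a K_6 (all C(6, 2) = 15 edges present). Then P(X_S = 1) = (1/2)^15 = 1/32768. By linearity of expectation, E[# K_6] = C(239, 6) · (1/2)^15 = 242988897333 / 32768 ≈ 7415432.657867.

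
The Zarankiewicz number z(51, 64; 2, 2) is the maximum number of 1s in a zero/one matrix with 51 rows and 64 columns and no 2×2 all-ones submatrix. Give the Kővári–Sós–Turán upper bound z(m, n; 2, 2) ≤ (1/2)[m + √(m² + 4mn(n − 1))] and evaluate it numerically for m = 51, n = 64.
z(51, 64; 2, 2) ≤ (1/2)[51 + √(51² + 4·51·64·63)] = (1/2)[51 + √825129] = 479.6831

Kővári–Sós–Turán: let r_1, ..., r_51 be the row sums and z = Σ r_i the total number of 1s. Each pair of columns can share at most one row with both entries 1 (else a 2×2 all-ones block appears), so Σ_i C(r_i, 2) ≤ C(64, 2) = 2016. By convexity Σ_i C(r_i, 2) ≥ 51·C(z/51, 2) = z(z − 51)/(2·51), giving z² − 51z − 51·64·63 ≤ 0 and hence z ≤ (1/2)[51 + √(2601 + 4·205632)] = (1/2)[51 + √825129] ≈ (1/2)(51 + 908.3661) = 479.6831.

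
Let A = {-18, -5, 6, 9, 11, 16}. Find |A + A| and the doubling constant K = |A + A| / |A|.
K = |A + A| / |A| = 20/6 = 10/3

Enumerate A + A = {a + b : a, b ∈ A}. With |A| = 6, there are |A|^2 = 36 ordered sum pairs; collecting distinct values, A + A = {-36, -23, -12, -10, -9, -7, -2, 1, 4, 6, 11, 12, 15, 17, 18, 20, 22, 25, 27, 32}, so |A + A| = 20. Thus K = 20/6 = 10/3. For comparison, the minimum possible |A + A| over all 6-element sets is 2·6 − 1 = 11 (so min K = 11/6), attained only by arithmetic progressions.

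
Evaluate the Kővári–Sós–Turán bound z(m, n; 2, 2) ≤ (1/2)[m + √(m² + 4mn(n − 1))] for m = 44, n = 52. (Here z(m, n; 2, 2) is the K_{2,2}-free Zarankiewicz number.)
z(44, 52; 2, 2) ≤ (1/2)[44 + √(44² + 4·44·52·51)] = (1/2)[44 + √468688] = 364.304

Kővári–Sós–Turán: let r_1, ..., r_44 be the row sums and z = Σ r_i the total number of 1s. Each pair of columns can share at most one row with both entries 1 (else a 2×2 all-ones block appears), so Σ_i C(r_i, 2) ≤ C(52, 2) = 1326. By convexity Σ_i C(r_i, 2) ≥ 44·C(z/44, 2) = z(z − 44)/(2·44), giving z² − 44z − 44·52·51 ≤ 0 and hence z ≤ (1/2)[44 + √(1936 + 4·116688)] = (1/2)[44 + √468688] ≈ (1/2)(44 + 684.6079) = 364.304.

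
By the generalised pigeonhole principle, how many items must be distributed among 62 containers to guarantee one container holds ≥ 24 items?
n = (24 − 1)·62 + 1 = 1427

By the generalised pigeonhole principle, to guarantee some box contains ≥ r objects we need more than (r − 1) · k objects total. Threshold: n = (r − 1) · k + 1. With r = 24 and k = 62: n = 23 · 62 + 1 = 1426 + 1 = 1427. For n = 1426 = 23 · 62, we can put exactly 23 objects in every box, avoiding 24 in any single one — so 1427 is tight.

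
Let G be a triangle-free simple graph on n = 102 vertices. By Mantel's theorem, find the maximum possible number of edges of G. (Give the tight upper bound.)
ex(102, K_3) = ⌊102^2/4⌋ = 2601

Mantel (1907): a triangle-free graph on n vertices has at most ⌊n^2/4⌋ edges, with equality for the complete bipartite graph K_{⌊n/2⌋, ⌈n/2⌉}. For n = 102: ⌊102^2/4⌋ = ⌊10404/4⌋ = 2601. The extremal graph is K_{51, 51}, which has 51·51 = 2601 edges.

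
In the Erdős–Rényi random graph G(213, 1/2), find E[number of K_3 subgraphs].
E[# K_3] = C(213, 3) · (1/2)^C(3, 2) = 1587986 / 2^3 = 793993/4 = 198498.25

For each 3-subset S of vertices (there are C(213, 3) = 1587986 such S), let X_S = 1 if S induces a K_3 (all C(3, 2) = 3 edges present). Then P(X_S = 1) = (1/2)^3 = 1/8. By linearity of expectation, E[# K_3] = C(213, 3) · (1/2)^3 = 1587986 / 8 = 793993/4 = 198498.25.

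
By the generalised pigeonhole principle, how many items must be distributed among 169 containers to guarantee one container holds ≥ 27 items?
n = (27 − 1)·169 + 1 = 4395

By the generalised pigeonhole principle, to guarantee some box contains ≥ r objects we need more than (r − 1) · k objects total. Threshold: n = (r − 1) · k + 1. With r = 27 and k = 169: n = 26 · 169 + 1 = 4394 + 1 = 4395. For n = 4394 = 26 · 169, we can put exactly 26 objects in every box, avoiding 27 in any single one — so 4395 is tight.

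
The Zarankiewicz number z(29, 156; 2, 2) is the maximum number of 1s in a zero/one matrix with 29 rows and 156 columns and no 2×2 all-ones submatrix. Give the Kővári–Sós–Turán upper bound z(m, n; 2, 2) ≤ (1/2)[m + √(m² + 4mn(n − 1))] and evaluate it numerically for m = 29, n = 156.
z(29, 156; 2, 2) ≤ (1/2)[29 + √(29² + 4·29·156·155)] = (1/2)[29 + √2805721] = 852.0143

Kővári–Sós–Turán: let r_1, ..., r_29 be the row sums and z = Σ r_i the total number of 1s. Each pair of columns can share at most one row with both entries 1 (else a 2×2 all-ones block appears), so Σ_i C(r_i, 2) ≤ C(156, 2) = 12090. By convexity Σ_i C(r_i, 2) ≥ 29·C(z/29, 2) = z(z − 29)/(2·29), giving z² − 29z − 29·156·155 ≤ 0 and hence z ≤ (1/2)[29 + √(841 + 4·701220)] = (1/2)[29 + √2805721] ≈ (1/2)(29 + 1675.0287) = 852.0143.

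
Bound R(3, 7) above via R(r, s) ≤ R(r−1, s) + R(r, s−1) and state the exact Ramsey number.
R(3, 7) ≤ R(2, 7) + R(3, 6) = 7 + 18 = 25; exact value R(3, 7) = 23.

The Erdős–Szekeres recurrence R(r, s) ≤ R(r−1, s) + R(r, s−1) applied to (r, s) = (3, 7) gives
  R(3, 7) ≤ R(2, 7) + R(3, 6) = 7 + 18 = 25.
(Recall R(2, k) = k and R is symmetric.) The recurrence is not tight here (it gives 25, but the exact value is R(3, 7) = 23); the tight upper bound requires a sharper argument than the simple recurrence, combined with a lower-bound construction on K_{22}.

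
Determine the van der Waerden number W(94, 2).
W(94, 2) = 94 + 1 = 95

A 2-term AP is any pair of integers, so a monochromatic 2-AP exists iff some colour is used at least twice. With 94 colours, the colouring i ↦ i on {1, ..., 94} uses each colour once, avoiding any monochromatic pair, so W(94, 2) > 94. For {1, ..., 95}, pigeonhole forces two integers of the same colour, which form a monochromatic 2-AP. Hence W(94, 2) = 95.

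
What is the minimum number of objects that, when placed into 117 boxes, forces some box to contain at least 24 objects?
n = (24 − 1)·117 + 1 = 2692

By the generalised pigeonhole principle, to guarantee some box contains ≥ r objects we need more than (r − 1) · k objects total. Threshold: n = (r − 1) · k + 1. With r = 24 and k = 117: n = 23 · 117 + 1 = 2691 + 1 = 2692. For n = 2691 = 23 · 117, we can put exactly 23 objects in every box, avoiding 24 in any single one — so 2692 is tight.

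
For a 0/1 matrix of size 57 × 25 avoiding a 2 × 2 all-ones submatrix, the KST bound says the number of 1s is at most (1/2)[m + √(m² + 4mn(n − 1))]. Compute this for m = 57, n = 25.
z(57, 25; 2, 2) ≤ (1/2)[57 + √(57² + 4·57·25·24)] = (1/2)[57 + √140049] = 215.6156

Kővári–Sós–Turán: let r_1, ..., r_57 be the row sums and z = Σ r_i the total number of 1s. Each pair of columns can share at most one row with both entries 1 (else a 2×2 all-ones block appears), so Σ_i C(r_i, 2) ≤ C(25, 2) = 300. By convexity Σ_i C(r_i, 2) ≥ 57·C(z/57, 2) = z(z − 57)/(2·57), giving z² − 57z − 57·25·24 ≤ 0 and hence z ≤ (1/2)[57 + √(3249 + 4·34200)] = (1/2)[57 + √140049] ≈ (1/2)(57 + 374.2312) = 215.6156.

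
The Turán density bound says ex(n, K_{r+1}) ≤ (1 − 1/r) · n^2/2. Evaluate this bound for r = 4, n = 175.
Turán density bound = (3/4) · 175^2/2 = 91875/8 ≈ 11484.375

Turán's theorem: ex(n, K_{r+1}) is achieved by the complete r-partite Turán graph T(n, r) with parts as balanced as possible, and is at most (1 − 1/r) · n^2/2. For r = 4, n = 175: the density bound is (3/4) · 30625/2 = 91875/8 ≈ 11484.375. The integer-valued extremum is e(T(175, 4)) = 11484, which is strictly less than the density bound 91875/8 since 4 ∤ 175 (the parts of T(175, 4) cannot all be equal).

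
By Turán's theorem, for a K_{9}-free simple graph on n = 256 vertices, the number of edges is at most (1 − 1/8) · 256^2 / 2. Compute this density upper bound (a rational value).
Turán density bound = (7/8) · 256^2/2 = 28672

Turán's theorem: ex(n, K_{r+1}) is achieved by the complete r-partite Turán graph T(n, r) with parts as balanced as possible, and is at most (1 − 1/r) · n^2/2. For r = 8, n = 256: the density bound is (7/8) · 65536/2 = 28672. Since 8 ∣ 256, the Turán graph T(256, 8) has parts of equal size 32, and its edge count e(T(256, 8)) = 28672 attains the density bound exactly.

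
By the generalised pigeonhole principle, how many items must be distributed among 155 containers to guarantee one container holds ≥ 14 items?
n = (14 − 1)·155 + 1 = 2016

By the generalised pigeonhole principle, to guarantee some box contains ≥ r objects we need more than (r − 1) · k objects total. Threshold: n = (r − 1) · k + 1. With r = 14 and k = 155: n = 13 · 155 + 1 = 2015 + 1 = 2016. For n = 2015 = 13 · 155, we can put exactly 13 objects in every box, avoiding 14 in any single one — so 2016 is tight.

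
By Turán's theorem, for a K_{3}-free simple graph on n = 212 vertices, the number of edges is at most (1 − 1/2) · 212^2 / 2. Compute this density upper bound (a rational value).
Turán density bound = (1/2) · 212^2/2 = 11236

Turán's theorem: ex(n, K_{r+1}) is achieved by the complete r-partite Turán graph T(n, r) with parts as balanced as possible, and is at most (1 − 1/r) · n^2/2. For r = 2, n = 212: the density bound is (1/2) · 44944/2 = 11236. Since 2 ∣ 212, the Turán graph T(212, 2) has parts of equal size 106, and its edge count e(T(212, 2)) = 11236 attains the density bound exactly.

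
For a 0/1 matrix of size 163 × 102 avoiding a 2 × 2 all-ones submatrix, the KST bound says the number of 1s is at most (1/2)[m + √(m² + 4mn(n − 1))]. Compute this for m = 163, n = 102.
z(163, 102; 2, 2) ≤ (1/2)[163 + √(163² + 4·163·102·101)] = (1/2)[163 + √6743473] = 1379.9099

Kővári–Sós–Turán: let r_1, ..., r_163 be the row sums and z = Σ r_i the total number of 1s. Each pair of columns can share at most one row with both entries 1 (else a 2×2 all-ones block appears), so Σ_i C(r_i, 2) ≤ C(102, 2) = 5151. By convexity Σ_i C(r_i, 2) ≥ 163·C(z/163, 2) = z(z − 163)/(2·163), giving z² − 163z − 163·102·101 ≤ 0 and hence z ≤ (1/2)[163 + √(26569 + 4·1679226)] = (1/2)[163 + √6743473] ≈ (1/2)(163 + 2596.8198) = 1379.9099.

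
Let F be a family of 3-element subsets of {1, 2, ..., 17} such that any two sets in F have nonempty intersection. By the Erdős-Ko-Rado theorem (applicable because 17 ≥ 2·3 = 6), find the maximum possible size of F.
max |F| = C(16, 2) = 120

The Erdős-Ko-Rado theorem states: for n ≥ 2k, an intersecting family of k-subsets of an n-element set has size at most C(n − 1, k − 1), with equality for 'star' families {A ⊆ [n] : |A| = k, i ∈ A} (fix an element i). For n = 17, k = 3: C(16, 2) = 120.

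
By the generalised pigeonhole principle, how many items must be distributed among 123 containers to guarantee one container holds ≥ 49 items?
n = (49 − 1)·123 + 1 = 5905

By the generalised pigeonhole principle, to guarantee some box contains ≥ r objects we need more than (r − 1) · k objects total. Threshold: n = (r − 1) · k + 1. With r = 49 and k = 123: n = 48 · 123 + 1 = 5904 + 1 = 5905. For n = 5904 = 48 · 123, we can put exactly 48 objects in every box, avoiding 49 in any single one — so 5905 is tight.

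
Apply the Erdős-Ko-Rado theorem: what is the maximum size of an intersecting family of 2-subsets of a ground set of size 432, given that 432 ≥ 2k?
max |F| = C(431, 1) = 431

Erdős-Ko-Rado (1961): when n ≥ 2k, max |F| = C(n−1, k−1). The bound is attained by the star {A : i ∈ A} for any fixed i ∈ [n]. Here C(432−1, 2−1) = C(431, 1) = 431.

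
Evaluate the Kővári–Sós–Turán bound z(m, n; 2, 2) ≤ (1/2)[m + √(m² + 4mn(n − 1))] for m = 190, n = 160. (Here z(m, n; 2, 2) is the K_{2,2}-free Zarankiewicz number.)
z(190, 160; 2, 2) ≤ (1/2)[190 + √(190² + 4·190·160·159)] = (1/2)[190 + √19370500] = 2295.5965

Kővári–Sós–Turán: let r_1, ..., r_190 be the row sums and z = Σ r_i the total number of 1s. Each pair of columns can share at most one row with both entries 1 (else a 2×2 all-ones block appears), so Σ_i C(r_i, 2) ≤ C(160, 2) = 12720. By convexity Σ_i C(r_i, 2) ≥ 190·C(z/190, 2) = z(z − 190)/(2·190), giving z² − 190z − 190·160·159 ≤ 0 and hence z ≤ (1/2)[190 + √(36100 + 4·4833600)] = (1/2)[190 + √19370500] ≈ (1/2)(190 + 4401.193) = 2295.5965.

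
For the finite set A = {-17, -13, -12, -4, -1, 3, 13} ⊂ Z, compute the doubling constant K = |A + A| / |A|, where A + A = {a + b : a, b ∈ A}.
K = |A + A| / |A| = 27/7

Enumerate A + A = {a + b : a, b ∈ A}. With |A| = 7, there are |A|^2 = 49 ordered sum pairs; collecting distinct values, A + A = {-34, -30, -29, -26, -25, -24, -21, -18, -17, -16, -14, -13, -10, -9, -8, -5, -4, -2, -1, 0, 1, 2, 6, 9, 12, 16, 26}, so |A + A| = 27. Thus K = 27/7. For comparison, the minimum possible |A + A| over all 7-element sets is 2·7 − 1 = 13 (so min K = 13/7), attained only by arithmetic progressions.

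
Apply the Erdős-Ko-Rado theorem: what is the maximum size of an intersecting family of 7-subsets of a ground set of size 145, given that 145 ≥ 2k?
max |F| = C(144, 6) = 11143364232

Erdős-Ko-Rado (1961): when n ≥ 2k, max |F| = C(n−1, k−1). The bound is attained by the star {A : i ∈ A} for any fixed i ∈ [n]. Here C(145−1, 7−1) = C(144, 6) = 11143364232.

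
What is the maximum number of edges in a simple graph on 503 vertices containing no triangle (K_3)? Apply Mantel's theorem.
ex(503, K_3) = ⌊503^2/4⌋ = 63252

Mantel (1907): a triangle-free graph on n vertices has at most ⌊n^2/4⌋ edges, with equality for the complete bipartite graph K_{⌊n/2⌋, ⌈n/2⌉}. For n = 503: ⌊503^2/4⌋ = ⌊253009/4⌋ = 63252. The extremal graph is K_{251, 252}, which has 251·252 = 63252 edges.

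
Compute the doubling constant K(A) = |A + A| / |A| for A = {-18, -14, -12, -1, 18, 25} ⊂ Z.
K = |A + A| / |A| = 21/6 = 7/2

Enumerate A + A = {a + b : a, b ∈ A}. With |A| = 6, there are |A|^2 = 36 ordered sum pairs; collecting distinct values, A + A = {-36, -32, -30, -28, -26, -24, -19, -15, -13, -2, 0, 4, 6, 7, 11, 13, 17, 24, 36, 43, 50}, so |A + A| = 21. Thus K = 21/6 = 7/2. For comparison, the minimum possible |A + A| over all 6-element sets is 2·6 − 1 = 11 (so min K = 11/6), attained only by arithmetic progressions.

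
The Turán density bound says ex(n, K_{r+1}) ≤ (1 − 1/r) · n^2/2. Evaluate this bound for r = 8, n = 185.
Turán density bound = (7/8) · 185^2/2 = 239575/16 ≈ 14973.4375

Turán's theorem: ex(n, K_{r+1}) is achieved by the complete r-partite Turán graph T(n, r) with parts as balanced as possible, and is at most (1 − 1/r) · n^2/2. For r = 8, n = 185: the density bound is (7/8) · 34225/2 = 239575/16 ≈ 14973.4375. The integer-valued extremum is e(T(185, 8)) = 14973, which is strictly less than the density bound 239575/16 since 8 ∤ 185 (the parts of T(185, 8) cannot all be equal).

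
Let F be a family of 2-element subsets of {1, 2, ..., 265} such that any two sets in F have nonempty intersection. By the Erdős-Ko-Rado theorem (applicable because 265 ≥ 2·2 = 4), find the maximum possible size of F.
max |F| = C(264, 1) = 264

Erdős-Ko-Rado (1961): when n ≥ 2k, max |F| = C(n−1, k−1). The bound is attained by the star {A : i ∈ A} for any fixed i ∈ [n]. Here C(265−1, 2−1) = C(264, 1) = 264.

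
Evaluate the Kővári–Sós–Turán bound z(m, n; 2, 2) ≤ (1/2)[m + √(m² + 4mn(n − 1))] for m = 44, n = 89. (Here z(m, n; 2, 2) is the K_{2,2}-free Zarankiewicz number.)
z(44, 89; 2, 2) ≤ (1/2)[44 + √(44² + 4·44·89·88)] = (1/2)[44 + √1380368] = 609.4453

Kővári–Sós–Turán: let r_1, ..., r_44 be the row sums and z = Σ r_i the total number of 1s. Each pair of columns can share at most one row with both entries 1 (else a 2×2 all-ones block appears), so Σ_i C(r_i, 2) ≤ C(89, 2) = 3916. By convexity Σ_i C(r_i, 2) ≥ 44·C(z/44, 2) = z(z − 44)/(2·44), giving z² − 44z − 44·89·88 ≤ 0 and hence z ≤ (1/2)[44 + √(1936 + 4·344608)] = (1/2)[44 + √1380368] ≈ (1/2)(44 + 1174.8906) = 609.4453.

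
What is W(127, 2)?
W(127, 2) = 127 + 1 = 128

A 2-term AP is any pair of integers, so a monochromatic 2-AP exists iff some colour is used at least twice. With 127 colours, the colouring i ↦ i on {1, ..., 127} uses each colour once, avoiding any monochromatic pair, so W(127, 2) > 127. For {1, ..., 128}, pigeonhole forces two integers of the same colour, which form a monochromatic 2-AP. Hence W(127, 2) = 128.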